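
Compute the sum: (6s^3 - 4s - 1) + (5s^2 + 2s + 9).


Align terms by degree and add:
  6s^3 - 4s - 1
+ 5s^2 + 2s + 9
= 6s^3 + 5s^2 - 2s + 8


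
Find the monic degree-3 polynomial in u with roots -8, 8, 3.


p(u) = (u + 8)(u - 8)(u - 3)
Expand: u^3 - 3u^2 - 64u + 192


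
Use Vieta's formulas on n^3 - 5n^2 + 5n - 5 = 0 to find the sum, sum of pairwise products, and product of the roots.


Monic cubic n^3+bn^2+cn+d=0: sum=-b, pairwise sum=c, product=-d.
b=-5, c=5, d=-5
r1+r2+r3 = 5
r1r2+r1r3+r2r3 = 5
r1r2r3 = 5


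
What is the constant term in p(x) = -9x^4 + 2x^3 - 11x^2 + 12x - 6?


Read off the constant term: -6


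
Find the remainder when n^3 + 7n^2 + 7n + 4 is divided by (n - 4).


By the Remainder Theorem, the remainder equals p(4):
  1*(4)^3 = 64
  7*(4)^2 = 112
  7*(4)^1 = 28
  constant: 4
Sum: 64 + 112 + 28 + 4 = 208


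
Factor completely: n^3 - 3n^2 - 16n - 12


Try integer roots (divisors of -12). n=6: p(6)=0.
Divide out (n - 6): quotient is n^2 + 3n + 2.
Factor the quadratic: (n + 2)(n + 1)
Result: (n - 6)(n + 2)(n + 1)


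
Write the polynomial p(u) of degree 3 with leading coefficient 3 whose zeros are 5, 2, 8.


p(u) = 3(u - 5)(u - 2)(u - 8)
Expand: 3u^3 - 45u^2 + 198u - 240


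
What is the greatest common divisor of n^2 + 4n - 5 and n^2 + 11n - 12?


Factor each:
  n^2 + 4n - 5 = (n - 1)(n + 5)
  n^2 + 11n - 12 = (n - 1)(n + 12)
Common monic factor: n - 1


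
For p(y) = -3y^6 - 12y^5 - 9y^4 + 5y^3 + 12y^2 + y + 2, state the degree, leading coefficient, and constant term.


Highest power of y is 6, with coefficient -3. Constant term is 2.
Degree = 6, leading coefficient = -3, constant term = 2


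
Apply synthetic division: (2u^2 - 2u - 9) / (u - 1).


Synthetic division with c = 1. Coefficients: 2, -2, -9
Bring down 2.
  2 * 1 = 2; 2 - 2 = 0
  0 * 1 = 0; 0 - 9 = -9
Quotient: 2u, Remainder: -9


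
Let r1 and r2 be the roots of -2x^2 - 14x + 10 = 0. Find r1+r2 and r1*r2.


For ax^2+bx+c=0: sum = -b/a, product = c/a.
a=-2, b=-14, c=10
Sum = -(-14)/-2 = -7
Product = (10)/-2 = -5


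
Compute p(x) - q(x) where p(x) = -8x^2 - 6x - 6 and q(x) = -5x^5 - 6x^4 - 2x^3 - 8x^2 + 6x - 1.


Distribute the minus sign:
  (-8x^2 - 6x - 6)
- (-5x^5 - 6x^4 - 2x^3 - 8x^2 + 6x - 1)
Negate second polynomial: 5x^5 + 6x^4 + 2x^3 + 8x^2 - 6x + 1
Add: 5x^5 + 6x^4 + 2x^3 - 12x - 5


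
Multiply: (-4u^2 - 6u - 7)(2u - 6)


Distribute each term of the first polynomial:
  (-4u^2)(2u - 6) = -8u^3 + 24u^2
  (-6u)(2u - 6) = -12u^2 + 36u
  (-7)(2u - 6) = -14u + 42
Sum: -8u^3 + 12u^2 + 22u + 42


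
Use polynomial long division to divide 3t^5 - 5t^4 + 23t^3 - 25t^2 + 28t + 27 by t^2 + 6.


(3t^5 - 5t^4 + 23t^3 - 25t^2 + 28t + 27) / (t^2 + 6)
Step 1: 3t^3 * (t^2 + 6) = 3t^5 + 18t^3; subtract.
Step 2: -5t^2 * (t^2 + 6) = -5t^4 - 30t^2; subtract.
Step 3: 5t * (t^2 + 6) = 5t^3 + 30t; subtract.
Step 4: 5 * (t^2 + 6) = 5t^2 + 30; subtract.
Quotient: 3t^3 - 5t^2 + 5t + 5, Remainder: -2t - 3


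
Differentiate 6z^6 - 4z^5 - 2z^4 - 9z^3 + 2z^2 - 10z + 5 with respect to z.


Apply the power rule term by term:
  d/dz(6z^6) = 36z^5
  d/dz(-4z^5) = -20z^4
  d/dz(-2z^4) = -8z^3
  d/dz(-9z^3) = -27z^2
  d/dz(2z^2) = 4z
  d/dz(-10z) = -10
  d/dz(5) = 0
p'(z) = 36z^5 - 20z^4 - 8z^3 - 27z^2 + 4z - 10


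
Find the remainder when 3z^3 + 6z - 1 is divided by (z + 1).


By the Remainder Theorem, the remainder equals p(-1):
  3*(-1)^3 = -3
  0*(-1)^2 = 0
  6*(-1)^1 = -6
  constant: -1
Sum: -3 + 0 - 6 - 1 = -10


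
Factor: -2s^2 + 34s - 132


Roots satisfy r1 + r2 = -b/a = 17 and r1*r2 = c/a = 66.
So r1 = 11, r2 = 6.
-2s^2 + 34s - 132 = -2(s - r1)(s - r2) = -2(s - 11)(s - 6)


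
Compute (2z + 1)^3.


Expand (2z + 1)^3 by repeated multiplication:
  (2z + 1)^2 = 4z^2 + 4z + 1
= 8z^3 + 12z^2 + 6z + 1


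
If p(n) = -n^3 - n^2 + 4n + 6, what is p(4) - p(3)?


p(4) = -58
p(3) = -18
p(4) - p(3) = -58 + 18 = -40


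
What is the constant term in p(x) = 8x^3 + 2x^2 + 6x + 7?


Read off the constant term: 7


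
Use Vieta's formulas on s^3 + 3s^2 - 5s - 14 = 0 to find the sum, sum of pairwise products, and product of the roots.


Monic cubic s^3+bs^2+cs+d=0: sum=-b, pairwise sum=c, product=-d.
b=3, c=-5, d=-14
r1+r2+r3 = -3
r1r2+r1r3+r2r3 = -5
r1r2r3 = 14


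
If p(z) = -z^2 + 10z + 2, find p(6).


Using direct substitution:
  -1 * (6)^2 = -36
  10 * (6)^1 = 60
  constant: 2
Sum = -36 + 60 + 2 = 26


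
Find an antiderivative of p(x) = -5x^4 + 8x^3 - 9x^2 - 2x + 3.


Reverse power rule on each term:
  ∫ -5x^4 dx = -x^5
  ∫ 8x^3 dx = 2x^4
  ∫ -9x^2 dx = -3x^3
  ∫ -2x dx = -x^2
  ∫ 3 dx = 3x
F(x) = -x^5 + 2x^4 - 3x^3 - x^2 + 3x + C


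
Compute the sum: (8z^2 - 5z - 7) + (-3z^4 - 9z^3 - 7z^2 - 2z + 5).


Align terms by degree and add:
  8z^2 - 5z - 7
  -3z^4 - 9z^3 - 7z^2 - 2z + 5
= -3z^4 - 9z^3 + z^2 - 7z - 2


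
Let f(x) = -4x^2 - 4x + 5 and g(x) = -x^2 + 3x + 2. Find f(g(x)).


Substitute g(x) into f:
f(g(x)) = -4*(-x^2 + 3x + 2)^2 + (-4)*(-x^2 + 3x + 2) + 5
(-x^2 + 3x + 2)^2 = x^4 - 6x^3 + 5x^2 + 12x + 4
Expand and combine: -4x^4 + 24x^3 - 16x^2 - 60x - 19


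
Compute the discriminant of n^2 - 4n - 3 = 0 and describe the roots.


D = b^2 - 4ac = (-4)^2 - 4(1)(-3) = 16 + 12 = 28
Since D > 0: two distinct irrational roots


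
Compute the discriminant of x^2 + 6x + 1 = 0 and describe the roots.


D = b^2 - 4ac = (6)^2 - 4(1)(1) = 36 - 4 = 32
Since D > 0: two distinct irrational roots


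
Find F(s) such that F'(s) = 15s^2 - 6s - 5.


Reverse power rule on each term:
  ∫ 15s^2 ds = 5s^3
  ∫ -6s ds = -3s^2
  ∫ -5 ds = -5s
F(s) = 5s^3 - 3s^2 - 5s + C


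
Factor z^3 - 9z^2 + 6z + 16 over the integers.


Try integer roots (divisors of 16). z=8: p(8)=0.
Divide out (z - 8): quotient is z^2 - z - 2.
Factor the quadratic: (z - 2)(z + 1)
Result: (z - 8)(z - 2)(z + 1)


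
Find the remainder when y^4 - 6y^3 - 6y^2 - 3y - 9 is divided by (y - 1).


By the Remainder Theorem, the remainder equals p(1):
  1*(1)^4 = 1
  -6*(1)^3 = -6
  -6*(1)^2 = -6
  -3*(1)^1 = -3
  constant: -9
Sum: 1 - 6 - 6 - 3 - 9 = -23


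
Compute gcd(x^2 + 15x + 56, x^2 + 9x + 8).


Factor each:
  x^2 + 15x + 56 = (x + 8)(x + 7)
  x^2 + 9x + 8 = (x + 8)(x + 1)
Common monic factor: x + 8


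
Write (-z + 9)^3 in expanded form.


Expand (-z + 9)^3 by repeated multiplication:
  (-z + 9)^2 = z^2 - 18z + 81
= -z^3 + 27z^2 - 243z + 729


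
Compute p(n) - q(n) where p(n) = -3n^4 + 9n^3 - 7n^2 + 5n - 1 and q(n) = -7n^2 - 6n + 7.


Distribute the minus sign:
  (-3n^4 + 9n^3 - 7n^2 + 5n - 1)
- (-7n^2 - 6n + 7)
Negate second polynomial: 7n^2 + 6n - 7
Add: -3n^4 + 9n^3 + 11n - 8


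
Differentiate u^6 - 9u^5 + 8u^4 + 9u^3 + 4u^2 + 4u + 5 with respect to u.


Apply the power rule term by term:
  d/du(u^6) = 6u^5
  d/du(-9u^5) = -45u^4
  d/du(8u^4) = 32u^3
  d/du(9u^3) = 27u^2
  d/du(4u^2) = 8u
  d/du(4u) = 4
  d/du(5) = 0
p'(u) = 6u^5 - 45u^4 + 32u^3 + 27u^2 + 8u + 4


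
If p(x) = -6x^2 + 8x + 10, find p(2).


Using direct substitution:
  -6 * (2)^2 = -24
  8 * (2)^1 = 16
  constant: 10
Sum = -24 + 16 + 10 = 2


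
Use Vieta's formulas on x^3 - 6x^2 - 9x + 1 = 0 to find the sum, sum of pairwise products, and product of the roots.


Monic cubic x^3+bx^2+cx+d=0: sum=-b, pairwise sum=c, product=-d.
b=-6, c=-9, d=1
r1+r2+r3 = 6
r1r2+r1r3+r2r3 = -9
r1r2r3 = -1


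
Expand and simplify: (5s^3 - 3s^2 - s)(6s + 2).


Distribute each term of the first polynomial:
  (5s^3)(6s + 2) = 30s^4 + 10s^3
  (-3s^2)(6s + 2) = -18s^3 - 6s^2
  (-s)(6s + 2) = -6s^2 - 2s
Sum: 30s^4 - 8s^3 - 12s^2 - 2s


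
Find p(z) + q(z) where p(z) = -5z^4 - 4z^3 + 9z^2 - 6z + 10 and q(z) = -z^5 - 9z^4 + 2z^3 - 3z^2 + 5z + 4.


Align terms by degree and add:
  -5z^4 - 4z^3 + 9z^2 - 6z + 10
  -z^5 - 9z^4 + 2z^3 - 3z^2 + 5z + 4
= -z^5 - 14z^4 - 2z^3 + 6z^2 - z + 14


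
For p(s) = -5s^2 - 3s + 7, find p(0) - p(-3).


p(0) = 7
p(-3) = -29
p(0) - p(-3) = 7 + 29 = 36


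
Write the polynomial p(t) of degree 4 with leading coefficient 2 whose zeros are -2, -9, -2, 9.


p(t) = 2(t + 2)(t + 9)(t + 2)(t - 9)
Expand: 2t^4 + 8t^3 - 154t^2 - 648t - 648


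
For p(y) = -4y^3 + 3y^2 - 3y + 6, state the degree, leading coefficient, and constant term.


Highest power of y is 3, with coefficient -4. Constant term is 6.
Degree = 3, leading coefficient = -4, constant term = 6


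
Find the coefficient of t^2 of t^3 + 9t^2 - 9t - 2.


Read off the coefficient of t^2: 9


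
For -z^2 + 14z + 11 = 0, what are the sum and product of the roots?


For az^2+bz+c=0: sum = -b/a, product = c/a.
a=-1, b=14, c=11
Sum = -(14)/-1 = 14
Product = (11)/-1 = -11


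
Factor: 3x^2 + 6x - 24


Roots satisfy r1 + r2 = -b/a = -2 and r1*r2 = c/a = -8.
So r1 = 2, r2 = -4.
3x^2 + 6x - 24 = 3(x - r1)(x - r2) = 3(x - 2)(x + 4)


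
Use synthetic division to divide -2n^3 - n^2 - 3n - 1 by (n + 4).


Synthetic division with c = -4. Coefficients: -2, -1, -3, -1
Bring down -2.
  -2 * -4 = 8; 8 - 1 = 7
  7 * -4 = -28; -28 - 3 = -31
  -31 * -4 = 124; 124 - 1 = 123
Quotient: -2n^2 + 7n - 31, Remainder: 123


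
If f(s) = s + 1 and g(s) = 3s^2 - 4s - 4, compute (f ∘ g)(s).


Substitute g(s) into f:
f(g(s)) = 1*(3s^2 - 4s - 4) + 1
Expand and combine: 3s^2 - 4s - 3


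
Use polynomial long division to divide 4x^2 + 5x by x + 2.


(4x^2 + 5x) / (x + 2)
Step 1: 4x * (x + 2) = 4x^2 + 8x; subtract.
Step 2: -3 * (x + 2) = -3x - 6; subtract.
Quotient: 4x - 3, Remainder: 6


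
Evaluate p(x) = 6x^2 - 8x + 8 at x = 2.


Using direct substitution:
  6 * (2)^2 = 24
  -8 * (2)^1 = -16
  constant: 8
Sum = 24 - 16 + 8 = 16


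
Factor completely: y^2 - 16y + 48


Roots satisfy r1 + r2 = -b/a = 16 and r1*r2 = c/a = 48.
So r1 = 4, r2 = 12.
y^2 - 16y + 48 = (y - r1)(y - r2) = (y - 4)(y - 12)


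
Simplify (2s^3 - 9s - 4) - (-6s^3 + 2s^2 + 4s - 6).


Distribute the minus sign:
  (2s^3 - 9s - 4)
- (-6s^3 + 2s^2 + 4s - 6)
Negate second polynomial: 6s^3 - 2s^2 - 4s + 6
Add: 8s^3 - 2s^2 - 13s + 2


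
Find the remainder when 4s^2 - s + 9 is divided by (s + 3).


By the Remainder Theorem, the remainder equals p(-3):
  4*(-3)^2 = 36
  -1*(-3)^1 = 3
  constant: 9
Sum: 36 + 3 + 9 = 48


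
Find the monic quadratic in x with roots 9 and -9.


p(x) = (x - 9)(x + 9)
Expand: x^2 - 81


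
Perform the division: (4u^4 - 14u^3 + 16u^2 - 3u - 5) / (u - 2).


(4u^4 - 14u^3 + 16u^2 - 3u - 5) / (u - 2)
Step 1: 4u^3 * (u - 2) = 4u^4 - 8u^3; subtract.
Step 2: -6u^2 * (u - 2) = -6u^3 + 12u^2; subtract.
Step 3: 4u * (u - 2) = 4u^2 - 8u; subtract.
Step 4: 5 * (u - 2) = 5u - 10; subtract.
Quotient: 4u^3 - 6u^2 + 4u + 5, Remainder: 5


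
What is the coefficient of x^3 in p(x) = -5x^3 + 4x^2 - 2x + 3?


Read off the coefficient of x^3: -5


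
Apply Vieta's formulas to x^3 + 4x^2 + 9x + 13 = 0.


Monic cubic x^3+bx^2+cx+d=0: sum=-b, pairwise sum=c, product=-d.
b=4, c=9, d=13
r1+r2+r3 = -4
r1r2+r1r3+r2r3 = 9
r1r2r3 = -13


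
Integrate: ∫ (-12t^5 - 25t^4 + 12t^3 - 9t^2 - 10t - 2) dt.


Reverse power rule on each term:
  ∫ -12t^5 dt = -2t^6
  ∫ -25t^4 dt = -5t^5
  ∫ 12t^3 dt = 3t^4
  ∫ -9t^2 dt = -3t^3
  ∫ -10t dt = -5t^2
  ∫ -2 dt = -2t
F(t) = -2t^6 - 5t^5 + 3t^4 - 3t^3 - 5t^2 - 2t + C


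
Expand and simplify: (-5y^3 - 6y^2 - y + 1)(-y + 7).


Distribute each term of the first polynomial:
  (-5y^3)(-y + 7) = 5y^4 - 35y^3
  (-6y^2)(-y + 7) = 6y^3 - 42y^2
  (-y)(-y + 7) = y^2 - 7y
  (1)(-y + 7) = -y + 7
Sum: 5y^4 - 29y^3 - 41y^2 - 8y + 7


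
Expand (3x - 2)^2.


Expand (3x - 2)^2 by repeated multiplication:
= 9x^2 - 12x + 4


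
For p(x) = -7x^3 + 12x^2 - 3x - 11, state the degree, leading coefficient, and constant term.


Highest power of x is 3, with coefficient -7. Constant term is -11.
Degree = 3, leading coefficient = -7, constant term = -11


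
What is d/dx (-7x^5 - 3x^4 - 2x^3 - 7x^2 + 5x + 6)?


Apply the power rule term by term:
  d/dx(-7x^5) = -35x^4
  d/dx(-3x^4) = -12x^3
  d/dx(-2x^3) = -6x^2
  d/dx(-7x^2) = -14x
  d/dx(5x) = 5
  d/dx(6) = 0
p'(x) = -35x^4 - 12x^3 - 6x^2 - 14x + 5


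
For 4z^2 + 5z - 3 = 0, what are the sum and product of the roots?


For az^2+bz+c=0: sum = -b/a, product = c/a.
a=4, b=5, c=-3
Sum = -(5)/4 = -5/4
Product = (-3)/4 = -3/4


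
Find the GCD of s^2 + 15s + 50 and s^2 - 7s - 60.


Factor each:
  s^2 + 15s + 50 = (s + 5)(s + 10)
  s^2 - 7s - 60 = (s + 5)(s - 12)
Common monic factor: s + 5


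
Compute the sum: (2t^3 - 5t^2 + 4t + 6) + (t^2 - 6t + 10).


Align terms by degree and add:
  2t^3 - 5t^2 + 4t + 6
+ t^2 - 6t + 10
= 2t^3 - 4t^2 - 2t + 16


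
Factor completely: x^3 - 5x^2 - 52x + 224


Try integer roots (divisors of 224). x=8: p(8)=0.
Divide out (x - 8): quotient is x^2 + 3x - 28.
Factor the quadratic: (x - 4)(x + 7)
Result: (x - 8)(x - 4)(x + 7)


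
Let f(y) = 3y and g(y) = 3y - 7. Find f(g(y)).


Substitute g(y) into f:
f(g(y)) = 3*(3y - 7)
Expand and combine: 9y - 21


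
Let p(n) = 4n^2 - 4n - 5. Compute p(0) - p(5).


p(0) = -5
p(5) = 75
p(0) - p(5) = -5 - 75 = -80


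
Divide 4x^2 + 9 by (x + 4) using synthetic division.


Synthetic division with c = -4. Coefficients: 4, 0, 9
Bring down 4.
  4 * -4 = -16; -16 + 0 = -16
  -16 * -4 = 64; 64 + 9 = 73
Quotient: 4x - 16, Remainder: 73


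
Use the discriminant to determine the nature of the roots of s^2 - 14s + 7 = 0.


D = b^2 - 4ac = (-14)^2 - 4(1)(7) = 196 - 28 = 168
Since D > 0: two distinct irrational roots


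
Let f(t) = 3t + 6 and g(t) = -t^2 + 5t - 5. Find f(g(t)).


Substitute g(t) into f:
f(g(t)) = 3*(-t^2 + 5t - 5) + 6
Expand and combine: -3t^2 + 15t - 9


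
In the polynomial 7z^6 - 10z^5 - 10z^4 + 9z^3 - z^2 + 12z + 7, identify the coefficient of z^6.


Read off the coefficient of z^6: 7


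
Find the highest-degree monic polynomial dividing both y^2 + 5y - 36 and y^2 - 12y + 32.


Factor each:
  y^2 + 5y - 36 = (y - 4)(y + 9)
  y^2 - 12y + 32 = (y - 4)(y - 8)
Common monic factor: y - 4


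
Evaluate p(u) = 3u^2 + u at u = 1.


Using direct substitution:
  3 * (1)^2 = 3
  1 * (1)^1 = 1
  constant: 0
Sum = 3 + 1 + 0 = 4


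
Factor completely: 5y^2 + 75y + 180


Roots satisfy r1 + r2 = -b/a = -15 and r1*r2 = c/a = 36.
So r1 = -12, r2 = -3.
5y^2 + 75y + 180 = 5(y - r1)(y - r2) = 5(y + 12)(y + 3)


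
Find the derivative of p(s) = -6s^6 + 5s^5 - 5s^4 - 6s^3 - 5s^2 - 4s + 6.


Apply the power rule term by term:
  d/ds(-6s^6) = -36s^5
  d/ds(5s^5) = 25s^4
  d/ds(-5s^4) = -20s^3
  d/ds(-6s^3) = -18s^2
  d/ds(-5s^2) = -10s
  d/ds(-4s) = -4
  d/ds(6) = 0
p'(s) = -36s^5 + 25s^4 - 20s^3 - 18s^2 - 10s - 4


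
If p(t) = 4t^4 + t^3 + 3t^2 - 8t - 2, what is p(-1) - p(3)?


p(-1) = 12
p(3) = 352
p(-1) - p(3) = 12 - 352 = -340


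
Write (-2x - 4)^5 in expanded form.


Expand (-2x - 4)^5 by repeated multiplication:
  (-2x - 4)^2 = 4x^2 + 16x + 16
  (-2x - 4)^3 = -8x^3 - 48x^2 - 96x - 64
  (-2x - 4)^4 = 16x^4 + 128x^3 + 384x^2 + 512x + 256
= -32x^5 - 320x^4 - 1280x^3 - 2560x^2 - 2560x - 1024


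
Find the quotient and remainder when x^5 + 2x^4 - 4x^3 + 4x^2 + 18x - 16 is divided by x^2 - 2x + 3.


(x^5 + 2x^4 - 4x^3 + 4x^2 + 18x - 16) / (x^2 - 2x + 3)
Step 1: x^3 * (x^2 - 2x + 3) = x^5 - 2x^4 + 3x^3; subtract.
Step 2: 4x^2 * (x^2 - 2x + 3) = 4x^4 - 8x^3 + 12x^2; subtract.
Step 3: x * (x^2 - 2x + 3) = x^3 - 2x^2 + 3x; subtract.
Step 4: -6 * (x^2 - 2x + 3) = -6x^2 + 12x - 18; subtract.
Quotient: x^3 + 4x^2 + x - 6, Remainder: 3x + 2


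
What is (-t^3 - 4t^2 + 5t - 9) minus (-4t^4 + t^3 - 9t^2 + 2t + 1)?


Distribute the minus sign:
  (-t^3 - 4t^2 + 5t - 9)
- (-4t^4 + t^3 - 9t^2 + 2t + 1)
Negate second polynomial: 4t^4 - t^3 + 9t^2 - 2t - 1
Add: 4t^4 - 2t^3 + 5t^2 + 3t - 10


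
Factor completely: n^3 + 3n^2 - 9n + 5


Try integer roots (divisors of 5). n=1: p(1)=0.
Divide out (n - 1): quotient is n^2 + 4n - 5.
Factor the quadratic: (n + 5)(n - 1)
Result: (n - 1)(n + 5)(n - 1)


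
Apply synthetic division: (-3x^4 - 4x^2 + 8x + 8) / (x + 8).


Synthetic division with c = -8. Coefficients: -3, 0, -4, 8, 8
Bring down -3.
  -3 * -8 = 24; 24 + 0 = 24
  24 * -8 = -192; -192 - 4 = -196
  -196 * -8 = 1568; 1568 + 8 = 1576
  1576 * -8 = -12608; -12608 + 8 = -12600
Quotient: -3x^3 + 24x^2 - 196x + 1576, Remainder: -12600


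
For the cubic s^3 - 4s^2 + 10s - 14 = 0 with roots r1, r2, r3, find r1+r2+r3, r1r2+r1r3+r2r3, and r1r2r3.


Monic cubic s^3+bs^2+cs+d=0: sum=-b, pairwise sum=c, product=-d.
b=-4, c=10, d=-14
r1+r2+r3 = 4
r1r2+r1r3+r2r3 = 10
r1r2r3 = 14


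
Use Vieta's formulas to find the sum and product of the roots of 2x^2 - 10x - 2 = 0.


For ax^2+bx+c=0: sum = -b/a, product = c/a.
a=2, b=-10, c=-2
Sum = -(-10)/2 = 5
Product = (-2)/2 = -1


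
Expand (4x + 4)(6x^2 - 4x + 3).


Distribute each term of the first polynomial:
  (4x)(6x^2 - 4x + 3) = 24x^3 - 16x^2 + 12x
  (4)(6x^2 - 4x + 3) = 24x^2 - 16x + 12
Sum: 24x^3 + 8x^2 - 4x + 12


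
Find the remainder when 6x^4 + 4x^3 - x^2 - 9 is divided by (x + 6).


By the Remainder Theorem, the remainder equals p(-6):
  6*(-6)^4 = 7776
  4*(-6)^3 = -864
  -1*(-6)^2 = -36
  0*(-6)^1 = 0
  constant: -9
Sum: 7776 - 864 - 36 + 0 - 9 = 6867


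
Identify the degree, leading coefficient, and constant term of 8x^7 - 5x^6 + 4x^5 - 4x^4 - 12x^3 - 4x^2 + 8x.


Highest power of x is 7, with coefficient 8. Constant term is 0.
Degree = 7, leading coefficient = 8, constant term = 0


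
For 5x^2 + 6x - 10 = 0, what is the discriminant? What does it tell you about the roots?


D = b^2 - 4ac = (6)^2 - 4(5)(-10) = 36 + 200 = 236
Since D > 0: two distinct irrational roots


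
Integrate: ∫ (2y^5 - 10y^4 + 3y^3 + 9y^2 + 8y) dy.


Reverse power rule on each term:
  ∫ 2y^5 dy = (1/3)y^6
  ∫ -10y^4 dy = -2y^5
  ∫ 3y^3 dy = (3/4)y^4
  ∫ 9y^2 dy = 3y^3
  ∫ 8y dy = 4y^2
F(y) = (1/3)y^6 - 2y^5 + (3/4)y^4 + 3y^3 + 4y^2 + C


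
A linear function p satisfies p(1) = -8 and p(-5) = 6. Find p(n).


p(n) = mn + b. Using p(1)=-8, p(-5)=6:
m = (-8 - 6)/(1 + 5) = -14/6 = -7/3
b = -8 - m*(1) = -8 + 7/3 = -17/3
p(n) = -(7/3)n - (17/3)


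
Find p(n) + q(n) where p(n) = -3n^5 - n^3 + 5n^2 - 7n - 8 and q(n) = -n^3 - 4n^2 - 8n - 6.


Align terms by degree and add:
  -3n^5 - n^3 + 5n^2 - 7n - 8
  -n^3 - 4n^2 - 8n - 6
= -3n^5 - 2n^3 + n^2 - 15n - 14


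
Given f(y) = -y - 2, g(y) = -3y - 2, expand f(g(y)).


Substitute g(y) into f:
f(g(y)) = -1*(-3y - 2) + (-2)
Expand and combine: 3y


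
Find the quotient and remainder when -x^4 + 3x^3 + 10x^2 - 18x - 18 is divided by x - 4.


(-x^4 + 3x^3 + 10x^2 - 18x - 18) / (x - 4)
Step 1: -x^3 * (x - 4) = -x^4 + 4x^3; subtract.
Step 2: -x^2 * (x - 4) = -x^3 + 4x^2; subtract.
Step 3: 6x * (x - 4) = 6x^2 - 24x; subtract.
Step 4: 6 * (x - 4) = 6x - 24; subtract.
Quotient: -x^3 - x^2 + 6x + 6, Remainder: 6


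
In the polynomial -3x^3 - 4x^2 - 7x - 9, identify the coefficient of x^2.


Read off the coefficient of x^2: -4


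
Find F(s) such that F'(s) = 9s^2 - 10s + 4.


Reverse power rule on each term:
  ∫ 9s^2 ds = 3s^3
  ∫ -10s ds = -5s^2
  ∫ 4 ds = 4s
F(s) = 3s^3 - 5s^2 + 4s + C


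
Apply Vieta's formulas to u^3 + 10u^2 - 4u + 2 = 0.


Monic cubic u^3+bu^2+cu+d=0: sum=-b, pairwise sum=c, product=-d.
b=10, c=-4, d=2
r1+r2+r3 = -10
r1r2+r1r3+r2r3 = -4
r1r2r3 = -2


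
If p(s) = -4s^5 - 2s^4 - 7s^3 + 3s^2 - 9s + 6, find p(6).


Using direct substitution:
  -4 * (6)^5 = -31104
  -2 * (6)^4 = -2592
  -7 * (6)^3 = -1512
  3 * (6)^2 = 108
  -9 * (6)^1 = -54
  constant: 6
Sum = -31104 - 2592 - 1512 + 108 - 54 + 6 = -35148


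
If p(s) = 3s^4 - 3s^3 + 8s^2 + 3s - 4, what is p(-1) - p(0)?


p(-1) = 7
p(0) = -4
p(-1) - p(0) = 7 + 4 = 11


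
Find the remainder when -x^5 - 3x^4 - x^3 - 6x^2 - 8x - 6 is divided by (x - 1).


By the Remainder Theorem, the remainder equals p(1):
  -1*(1)^5 = -1
  -3*(1)^4 = -3
  -1*(1)^3 = -1
  -6*(1)^2 = -6
  -8*(1)^1 = -8
  constant: -6
Sum: -1 - 3 - 1 - 6 - 8 - 6 = -25


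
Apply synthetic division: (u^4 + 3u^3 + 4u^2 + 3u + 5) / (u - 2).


Synthetic division with c = 2. Coefficients: 1, 3, 4, 3, 5
Bring down 1.
  1 * 2 = 2; 2 + 3 = 5
  5 * 2 = 10; 10 + 4 = 14
  14 * 2 = 28; 28 + 3 = 31
  31 * 2 = 62; 62 + 5 = 67
Quotient: u^3 + 5u^2 + 14u + 31, Remainder: 67


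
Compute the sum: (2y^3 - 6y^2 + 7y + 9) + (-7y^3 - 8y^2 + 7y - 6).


Align terms by degree and add:
  2y^3 - 6y^2 + 7y + 9
  -7y^3 - 8y^2 + 7y - 6
= -5y^3 - 14y^2 + 14y + 3


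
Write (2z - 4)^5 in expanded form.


Expand (2z - 4)^5 by repeated multiplication:
  (2z - 4)^2 = 4z^2 - 16z + 16
  (2z - 4)^3 = 8z^3 - 48z^2 + 96z - 64
  (2z - 4)^4 = 16z^4 - 128z^3 + 384z^2 - 512z + 256
= 32z^5 - 320z^4 + 1280z^3 - 2560z^2 + 2560z - 1024


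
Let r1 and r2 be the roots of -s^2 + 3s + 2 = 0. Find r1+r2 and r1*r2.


For as^2+bs+c=0: sum = -b/a, product = c/a.
a=-1, b=3, c=2
Sum = -(3)/-1 = 3
Product = (2)/-1 = -2


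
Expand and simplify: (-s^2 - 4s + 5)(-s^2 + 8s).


Distribute each term of the first polynomial:
  (-s^2)(-s^2 + 8s) = s^4 - 8s^3
  (-4s)(-s^2 + 8s) = 4s^3 - 32s^2
  (5)(-s^2 + 8s) = -5s^2 + 40s
Sum: s^4 - 4s^3 - 37s^2 + 40s


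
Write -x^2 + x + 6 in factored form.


Roots satisfy r1 + r2 = -b/a = 1 and r1*r2 = c/a = -6.
So r1 = -2, r2 = 3.
-x^2 + x + 6 = -(x - r1)(x - r2) = -(x + 2)(x - 3)


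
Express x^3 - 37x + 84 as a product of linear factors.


Try integer roots (divisors of 84). x=3: p(3)=0.
Divide out (x - 3): quotient is x^2 + 3x - 28.
Factor the quadratic: (x + 7)(x - 4)
Result: (x - 3)(x + 7)(x - 4)


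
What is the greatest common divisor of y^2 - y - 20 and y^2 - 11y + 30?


Factor each:
  y^2 - y - 20 = (y - 5)(y + 4)
  y^2 - 11y + 30 = (y - 5)(y - 6)
Common monic factor: y - 5


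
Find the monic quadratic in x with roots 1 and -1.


p(x) = (x - 1)(x + 1)
Expand: x^2 - 1


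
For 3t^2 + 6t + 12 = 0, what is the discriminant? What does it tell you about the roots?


D = b^2 - 4ac = (6)^2 - 4(3)(12) = 36 - 144 = -108
Since D < 0: two complex conjugate roots (no real roots)


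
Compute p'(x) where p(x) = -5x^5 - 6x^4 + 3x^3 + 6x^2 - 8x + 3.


Apply the power rule term by term:
  d/dx(-5x^5) = -25x^4
  d/dx(-6x^4) = -24x^3
  d/dx(3x^3) = 9x^2
  d/dx(6x^2) = 12x
  d/dx(-8x) = -8
  d/dx(3) = 0
p'(x) = -25x^4 - 24x^3 + 9x^2 + 12x - 8


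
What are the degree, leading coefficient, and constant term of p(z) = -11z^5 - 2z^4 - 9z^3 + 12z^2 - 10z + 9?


Highest power of z is 5, with coefficient -11. Constant term is 9.
Degree = 5, leading coefficient = -11, constant term = 9


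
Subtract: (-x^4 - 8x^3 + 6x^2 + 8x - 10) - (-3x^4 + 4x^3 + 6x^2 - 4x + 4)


Distribute the minus sign:
  (-x^4 - 8x^3 + 6x^2 + 8x - 10)
- (-3x^4 + 4x^3 + 6x^2 - 4x + 4)
Negate second polynomial: 3x^4 - 4x^3 - 6x^2 + 4x - 4
Add: 2x^4 - 12x^3 + 12x - 14


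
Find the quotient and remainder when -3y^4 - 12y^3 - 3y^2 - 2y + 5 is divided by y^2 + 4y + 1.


(-3y^4 - 12y^3 - 3y^2 - 2y + 5) / (y^2 + 4y + 1)
Step 1: -3y^2 * (y^2 + 4y + 1) = -3y^4 - 12y^3 - 3y^2; subtract.
Step 2: 0 * (y^2 + 4y + 1) = 0; subtract.
Step 3: 0 * (y^2 + 4y + 1) = 0; subtract.
Quotient: -3y^2, Remainder: -2y + 5


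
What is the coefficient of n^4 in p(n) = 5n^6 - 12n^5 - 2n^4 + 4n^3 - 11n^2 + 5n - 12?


Read off the coefficient of n^4: -2


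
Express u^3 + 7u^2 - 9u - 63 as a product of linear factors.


Try integer roots (divisors of -63). u=-7: p(-7)=0.
Divide out (u + 7): quotient is u^2 - 9.
Factor the quadratic: (u + 3)(u - 3)
Result: (u + 7)(u + 3)(u - 3)


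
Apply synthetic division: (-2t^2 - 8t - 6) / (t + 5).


Synthetic division with c = -5. Coefficients: -2, -8, -6
Bring down -2.
  -2 * -5 = 10; 10 - 8 = 2
  2 * -5 = -10; -10 - 6 = -16
Quotient: -2t + 2, Remainder: -16


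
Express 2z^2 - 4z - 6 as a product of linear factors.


Roots satisfy r1 + r2 = -b/a = 2 and r1*r2 = c/a = -3.
So r1 = -1, r2 = 3.
2z^2 - 4z - 6 = 2(z - r1)(z - r2) = 2(z + 1)(z - 3)


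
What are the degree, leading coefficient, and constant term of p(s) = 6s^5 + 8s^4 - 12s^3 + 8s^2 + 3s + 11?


Highest power of s is 5, with coefficient 6. Constant term is 11.
Degree = 5, leading coefficient = 6, constant term = 11


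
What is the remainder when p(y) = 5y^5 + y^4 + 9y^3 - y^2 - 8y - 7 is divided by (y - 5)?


By the Remainder Theorem, the remainder equals p(5):
  5*(5)^5 = 15625
  1*(5)^4 = 625
  9*(5)^3 = 1125
  -1*(5)^2 = -25
  -8*(5)^1 = -40
  constant: -7
Sum: 15625 + 625 + 1125 - 25 - 40 - 7 = 17303


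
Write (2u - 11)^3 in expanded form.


Expand (2u - 11)^3 by repeated multiplication:
  (2u - 11)^2 = 4u^2 - 44u + 121
= 8u^3 - 132u^2 + 726u - 1331


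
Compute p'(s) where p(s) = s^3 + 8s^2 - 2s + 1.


Apply the power rule term by term:
  d/ds(s^3) = 3s^2
  d/ds(8s^2) = 16s
  d/ds(-2s) = -2
  d/ds(1) = 0
p'(s) = 3s^2 + 16s - 2


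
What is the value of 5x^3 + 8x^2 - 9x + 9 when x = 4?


Using direct substitution:
  5 * (4)^3 = 320
  8 * (4)^2 = 128
  -9 * (4)^1 = -36
  constant: 9
Sum = 320 + 128 - 36 + 9 = 421


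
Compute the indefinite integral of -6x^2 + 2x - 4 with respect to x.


Reverse power rule on each term:
  ∫ -6x^2 dx = -2x^3
  ∫ 2x dx = x^2
  ∫ -4 dx = -4x
F(x) = -2x^3 + x^2 - 4x + C


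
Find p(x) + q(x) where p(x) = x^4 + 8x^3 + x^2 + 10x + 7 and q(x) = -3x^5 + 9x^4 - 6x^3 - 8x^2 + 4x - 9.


Align terms by degree and add:
  x^4 + 8x^3 + x^2 + 10x + 7
  -3x^5 + 9x^4 - 6x^3 - 8x^2 + 4x - 9
= -3x^5 + 10x^4 + 2x^3 - 7x^2 + 14x - 2


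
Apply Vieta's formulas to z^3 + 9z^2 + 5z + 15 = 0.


Monic cubic z^3+bz^2+cz+d=0: sum=-b, pairwise sum=c, product=-d.
b=9, c=5, d=15
r1+r2+r3 = -9
r1r2+r1r3+r2r3 = 5
r1r2r3 = -15


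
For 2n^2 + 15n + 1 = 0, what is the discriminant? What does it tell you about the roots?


D = b^2 - 4ac = (15)^2 - 4(2)(1) = 225 - 8 = 217
Since D > 0: two distinct irrational roots


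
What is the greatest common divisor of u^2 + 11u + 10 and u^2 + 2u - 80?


Factor each:
  u^2 + 11u + 10 = (u + 10)(u + 1)
  u^2 + 2u - 80 = (u + 10)(u - 8)
Common monic factor: u + 10


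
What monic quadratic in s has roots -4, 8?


p(s) = (s + 4)(s - 8)
Expand: s^2 - 4s - 32


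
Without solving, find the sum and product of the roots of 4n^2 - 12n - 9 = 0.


For an^2+bn+c=0: sum = -b/a, product = c/a.
a=4, b=-12, c=-9
Sum = -(-12)/4 = 3
Product = (-9)/4 = -9/4


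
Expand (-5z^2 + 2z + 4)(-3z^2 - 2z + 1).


Distribute each term of the first polynomial:
  (-5z^2)(-3z^2 - 2z + 1) = 15z^4 + 10z^3 - 5z^2
  (2z)(-3z^2 - 2z + 1) = -6z^3 - 4z^2 + 2z
  (4)(-3z^2 - 2z + 1) = -12z^2 - 8z + 4
Sum: 15z^4 + 4z^3 - 21z^2 - 6z + 4


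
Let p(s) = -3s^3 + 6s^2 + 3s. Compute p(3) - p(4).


p(3) = -18
p(4) = -84
p(3) - p(4) = -18 + 84 = 66


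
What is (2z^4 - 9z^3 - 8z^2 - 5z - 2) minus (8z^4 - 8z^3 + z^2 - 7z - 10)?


Distribute the minus sign:
  (2z^4 - 9z^3 - 8z^2 - 5z - 2)
- (8z^4 - 8z^3 + z^2 - 7z - 10)
Negate second polynomial: -8z^4 + 8z^3 - z^2 + 7z + 10
Add: -6z^4 - z^3 - 9z^2 + 2z + 8


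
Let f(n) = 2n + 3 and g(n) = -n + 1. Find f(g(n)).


Substitute g(n) into f:
f(g(n)) = 2*(-n + 1) + 3
Expand and combine: -2n + 5


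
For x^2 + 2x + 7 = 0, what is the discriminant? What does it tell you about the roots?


D = b^2 - 4ac = (2)^2 - 4(1)(7) = 4 - 28 = -24
Since D < 0: two complex conjugate roots (no real roots)


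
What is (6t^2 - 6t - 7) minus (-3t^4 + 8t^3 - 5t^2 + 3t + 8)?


Distribute the minus sign:
  (6t^2 - 6t - 7)
- (-3t^4 + 8t^3 - 5t^2 + 3t + 8)
Negate second polynomial: 3t^4 - 8t^3 + 5t^2 - 3t - 8
Add: 3t^4 - 8t^3 + 11t^2 - 9t - 15


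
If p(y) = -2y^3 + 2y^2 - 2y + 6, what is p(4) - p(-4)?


p(4) = -98
p(-4) = 174
p(4) - p(-4) = -98 - 174 = -272


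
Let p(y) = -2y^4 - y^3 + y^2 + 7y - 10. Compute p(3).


Using direct substitution:
  -2 * (3)^4 = -162
  -1 * (3)^3 = -27
  1 * (3)^2 = 9
  7 * (3)^1 = 21
  constant: -10
Sum = -162 - 27 + 9 + 21 - 10 = -169


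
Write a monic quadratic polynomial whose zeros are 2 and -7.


p(z) = (z - 2)(z + 7)
Expand: z^2 + 5z - 14


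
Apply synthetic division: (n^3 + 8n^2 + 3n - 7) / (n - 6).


Synthetic division with c = 6. Coefficients: 1, 8, 3, -7
Bring down 1.
  1 * 6 = 6; 6 + 8 = 14
  14 * 6 = 84; 84 + 3 = 87
  87 * 6 = 522; 522 - 7 = 515
Quotient: n^2 + 14n + 87, Remainder: 515


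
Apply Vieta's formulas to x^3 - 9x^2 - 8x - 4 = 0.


Monic cubic x^3+bx^2+cx+d=0: sum=-b, pairwise sum=c, product=-d.
b=-9, c=-8, d=-4
r1+r2+r3 = 9
r1r2+r1r3+r2r3 = -8
r1r2r3 = 4


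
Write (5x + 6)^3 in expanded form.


Expand (5x + 6)^3 by repeated multiplication:
  (5x + 6)^2 = 25x^2 + 60x + 36
= 125x^3 + 450x^2 + 540x + 216


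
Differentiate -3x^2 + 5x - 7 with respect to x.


Apply the power rule term by term:
  d/dx(-3x^2) = -6x
  d/dx(5x) = 5
  d/dx(-7) = 0
p'(x) = -6x + 5


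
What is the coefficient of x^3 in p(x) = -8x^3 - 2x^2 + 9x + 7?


Read off the coefficient of x^3: -8


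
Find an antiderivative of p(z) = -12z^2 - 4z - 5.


Reverse power rule on each term:
  ∫ -12z^2 dz = -4z^3
  ∫ -4z dz = -2z^2
  ∫ -5 dz = -5z
F(z) = -4z^3 - 2z^2 - 5z + C


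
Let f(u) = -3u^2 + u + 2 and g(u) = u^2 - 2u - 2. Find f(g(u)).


Substitute g(u) into f:
f(g(u)) = -3*(u^2 - 2u - 2)^2 + 1*(u^2 - 2u - 2) + 2
(u^2 - 2u - 2)^2 = u^4 - 4u^3 + 8u + 4
Expand and combine: -3u^4 + 12u^3 + u^2 - 26u - 12


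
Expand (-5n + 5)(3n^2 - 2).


Distribute each term of the first polynomial:
  (-5n)(3n^2 - 2) = -15n^3 + 10n
  (5)(3n^2 - 2) = 15n^2 - 10
Sum: -15n^3 + 15n^2 + 10n - 10


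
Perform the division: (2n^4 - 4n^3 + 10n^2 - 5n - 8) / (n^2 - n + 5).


(2n^4 - 4n^3 + 10n^2 - 5n - 8) / (n^2 - n + 5)
Step 1: 2n^2 * (n^2 - n + 5) = 2n^4 - 2n^3 + 10n^2; subtract.
Step 2: -2n * (n^2 - n + 5) = -2n^3 + 2n^2 - 10n; subtract.
Step 3: -2 * (n^2 - n + 5) = -2n^2 + 2n - 10; subtract.
Quotient: 2n^2 - 2n - 2, Remainder: 3n + 2


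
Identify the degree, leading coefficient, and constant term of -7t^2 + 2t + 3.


Highest power of t is 2, with coefficient -7. Constant term is 3.
Degree = 2, leading coefficient = -7, constant term = 3


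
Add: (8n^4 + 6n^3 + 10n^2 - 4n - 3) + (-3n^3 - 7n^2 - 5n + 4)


Align terms by degree and add:
  8n^4 + 6n^3 + 10n^2 - 4n - 3
  -3n^3 - 7n^2 - 5n + 4
= 8n^4 + 3n^3 + 3n^2 - 9n + 1


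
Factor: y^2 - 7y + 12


Roots satisfy r1 + r2 = -b/a = 7 and r1*r2 = c/a = 12.
So r1 = 4, r2 = 3.
y^2 - 7y + 12 = (y - r1)(y - r2) = (y - 4)(y - 3)


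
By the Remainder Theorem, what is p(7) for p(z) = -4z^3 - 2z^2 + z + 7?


By the Remainder Theorem, the remainder equals p(7):
  -4*(7)^3 = -1372
  -2*(7)^2 = -98
  1*(7)^1 = 7
  constant: 7
Sum: -1372 - 98 + 7 + 7 = -1456


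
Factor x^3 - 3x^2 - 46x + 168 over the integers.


Try integer roots (divisors of 168). x=4: p(4)=0.
Divide out (x - 4): quotient is x^2 + x - 42.
Factor the quadratic: (x - 6)(x + 7)
Result: (x - 4)(x - 6)(x + 7)


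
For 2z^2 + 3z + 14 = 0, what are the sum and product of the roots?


For az^2+bz+c=0: sum = -b/a, product = c/a.
a=2, b=3, c=14
Sum = -(3)/2 = -3/2
Product = (14)/2 = 7


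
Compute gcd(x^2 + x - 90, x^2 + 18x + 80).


Factor each:
  x^2 + x - 90 = (x + 10)(x - 9)
  x^2 + 18x + 80 = (x + 10)(x + 8)
Common monic factor: x + 10


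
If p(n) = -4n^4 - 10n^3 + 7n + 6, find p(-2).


Using direct substitution:
  -4 * (-2)^4 = -64
  -10 * (-2)^3 = 80
  0 * (-2)^2 = 0
  7 * (-2)^1 = -14
  constant: 6
Sum = -64 + 80 + 0 - 14 + 6 = 8


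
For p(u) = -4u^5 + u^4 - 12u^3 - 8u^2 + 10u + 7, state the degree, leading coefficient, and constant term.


Highest power of u is 5, with coefficient -4. Constant term is 7.
Degree = 5, leading coefficient = -4, constant term = 7


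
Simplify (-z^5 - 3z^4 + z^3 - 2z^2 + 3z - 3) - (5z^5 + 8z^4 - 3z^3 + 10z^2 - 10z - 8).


Distribute the minus sign:
  (-z^5 - 3z^4 + z^3 - 2z^2 + 3z - 3)
- (5z^5 + 8z^4 - 3z^3 + 10z^2 - 10z - 8)
Negate second polynomial: -5z^5 - 8z^4 + 3z^3 - 10z^2 + 10z + 8
Add: -6z^5 - 11z^4 + 4z^3 - 12z^2 + 13z + 5


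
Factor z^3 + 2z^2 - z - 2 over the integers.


Try integer roots (divisors of -2). z=1: p(1)=0.
Divide out (z - 1): quotient is z^2 + 3z + 2.
Factor the quadratic: (z + 2)(z + 1)
Result: (z - 1)(z + 2)(z + 1)


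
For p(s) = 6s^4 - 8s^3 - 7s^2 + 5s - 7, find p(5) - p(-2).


p(5) = 2593
p(-2) = 115
p(5) - p(-2) = 2593 - 115 = 2478


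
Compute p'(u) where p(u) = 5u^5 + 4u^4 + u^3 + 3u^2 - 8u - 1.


Apply the power rule term by term:
  d/du(5u^5) = 25u^4
  d/du(4u^4) = 16u^3
  d/du(u^3) = 3u^2
  d/du(3u^2) = 6u
  d/du(-8u) = -8
  d/du(-1) = 0
p'(u) = 25u^4 + 16u^3 + 3u^2 + 6u - 8


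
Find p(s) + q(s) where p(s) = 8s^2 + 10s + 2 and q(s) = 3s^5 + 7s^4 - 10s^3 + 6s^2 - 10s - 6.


Align terms by degree and add:
  8s^2 + 10s + 2
+ 3s^5 + 7s^4 - 10s^3 + 6s^2 - 10s - 6
= 3s^5 + 7s^4 - 10s^3 + 14s^2 - 4


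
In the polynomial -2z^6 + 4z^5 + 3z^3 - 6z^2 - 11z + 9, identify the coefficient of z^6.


Read off the coefficient of z^6: -2


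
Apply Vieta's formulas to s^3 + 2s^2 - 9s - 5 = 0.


Monic cubic s^3+bs^2+cs+d=0: sum=-b, pairwise sum=c, product=-d.
b=2, c=-9, d=-5
r1+r2+r3 = -2
r1r2+r1r3+r2r3 = -9
r1r2r3 = 5


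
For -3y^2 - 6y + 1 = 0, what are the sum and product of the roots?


For ay^2+by+c=0: sum = -b/a, product = c/a.
a=-3, b=-6, c=1
Sum = -(-6)/-3 = -2
Product = (1)/-3 = -1/3


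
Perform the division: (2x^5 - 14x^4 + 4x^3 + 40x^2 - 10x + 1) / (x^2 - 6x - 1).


(2x^5 - 14x^4 + 4x^3 + 40x^2 - 10x + 1) / (x^2 - 6x - 1)
Step 1: 2x^3 * (x^2 - 6x - 1) = 2x^5 - 12x^4 - 2x^3; subtract.
Step 2: -2x^2 * (x^2 - 6x - 1) = -2x^4 + 12x^3 + 2x^2; subtract.
Step 3: -6x * (x^2 - 6x - 1) = -6x^3 + 36x^2 + 6x; subtract.
Step 4: 2 * (x^2 - 6x - 1) = 2x^2 - 12x - 2; subtract.
Quotient: 2x^3 - 2x^2 - 6x + 2, Remainder: -4x + 3


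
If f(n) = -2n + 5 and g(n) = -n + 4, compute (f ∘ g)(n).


Substitute g(n) into f:
f(g(n)) = -2*(-n + 4) + 5
Expand and combine: 2n - 3


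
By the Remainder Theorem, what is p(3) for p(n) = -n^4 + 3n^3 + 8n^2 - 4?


By the Remainder Theorem, the remainder equals p(3):
  -1*(3)^4 = -81
  3*(3)^3 = 81
  8*(3)^2 = 72
  0*(3)^1 = 0
  constant: -4
Sum: -81 + 81 + 72 + 0 - 4 = 68


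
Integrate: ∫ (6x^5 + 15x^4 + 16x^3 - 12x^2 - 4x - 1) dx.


Reverse power rule on each term:
  ∫ 6x^5 dx = x^6
  ∫ 15x^4 dx = 3x^5
  ∫ 16x^3 dx = 4x^4
  ∫ -12x^2 dx = -4x^3
  ∫ -4x dx = -2x^2
  ∫ -1 dx = -x
F(x) = x^6 + 3x^5 + 4x^4 - 4x^3 - 2x^2 - x + C


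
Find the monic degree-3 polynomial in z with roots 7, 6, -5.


p(z) = (z - 7)(z - 6)(z + 5)
Expand: z^3 - 8z^2 - 23z + 210


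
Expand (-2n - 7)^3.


Expand (-2n - 7)^3 by repeated multiplication:
  (-2n - 7)^2 = 4n^2 + 28n + 49
= -8n^3 - 84n^2 - 294n - 343


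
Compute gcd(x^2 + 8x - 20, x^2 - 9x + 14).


Factor each:
  x^2 + 8x - 20 = (x - 2)(x + 10)
  x^2 - 9x + 14 = (x - 2)(x - 7)
Common monic factor: x - 2


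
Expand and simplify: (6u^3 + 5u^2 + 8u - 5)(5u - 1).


Distribute each term of the first polynomial:
  (6u^3)(5u - 1) = 30u^4 - 6u^3
  (5u^2)(5u - 1) = 25u^3 - 5u^2
  (8u)(5u - 1) = 40u^2 - 8u
  (-5)(5u - 1) = -25u + 5
Sum: 30u^4 + 19u^3 + 35u^2 - 33u + 5


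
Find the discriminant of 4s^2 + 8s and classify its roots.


D = b^2 - 4ac = (8)^2 - 4(4)(0) = 64 = 64
Since D > 0: two distinct rational roots


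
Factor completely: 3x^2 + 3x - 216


Roots satisfy r1 + r2 = -b/a = -1 and r1*r2 = c/a = -72.
So r1 = 8, r2 = -9.
3x^2 + 3x - 216 = 3(x - r1)(x - r2) = 3(x - 8)(x + 9)


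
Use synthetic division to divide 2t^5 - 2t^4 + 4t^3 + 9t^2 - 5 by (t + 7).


Synthetic division with c = -7. Coefficients: 2, -2, 4, 9, 0, -5
Bring down 2.
  2 * -7 = -14; -14 - 2 = -16
  -16 * -7 = 112; 112 + 4 = 116
  116 * -7 = -812; -812 + 9 = -803
  -803 * -7 = 5621; 5621 + 0 = 5621
  5621 * -7 = -39347; -39347 - 5 = -39352
Quotient: 2t^4 - 16t^3 + 116t^2 - 803t + 5621, Remainder: -39352


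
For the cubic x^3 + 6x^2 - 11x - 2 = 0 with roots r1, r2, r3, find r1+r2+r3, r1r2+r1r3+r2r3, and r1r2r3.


Monic cubic x^3+bx^2+cx+d=0: sum=-b, pairwise sum=c, product=-d.
b=6, c=-11, d=-2
r1+r2+r3 = -6
r1r2+r1r3+r2r3 = -11
r1r2r3 = 2


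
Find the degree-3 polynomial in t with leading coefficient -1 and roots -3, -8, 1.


p(t) = -(t + 3)(t + 8)(t - 1)
Expand: -t^3 - 10t^2 - 13t + 24


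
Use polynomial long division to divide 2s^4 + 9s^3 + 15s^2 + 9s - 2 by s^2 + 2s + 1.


(2s^4 + 9s^3 + 15s^2 + 9s - 2) / (s^2 + 2s + 1)
Step 1: 2s^2 * (s^2 + 2s + 1) = 2s^4 + 4s^3 + 2s^2; subtract.
Step 2: 5s * (s^2 + 2s + 1) = 5s^3 + 10s^2 + 5s; subtract.
Step 3: 3 * (s^2 + 2s + 1) = 3s^2 + 6s + 3; subtract.
Quotient: 2s^2 + 5s + 3, Remainder: -2s - 5


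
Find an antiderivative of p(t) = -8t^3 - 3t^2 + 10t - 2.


Reverse power rule on each term:
  ∫ -8t^3 dt = -2t^4
  ∫ -3t^2 dt = -t^3
  ∫ 10t dt = 5t^2
  ∫ -2 dt = -2t
F(t) = -2t^4 - t^3 + 5t^2 - 2t + C


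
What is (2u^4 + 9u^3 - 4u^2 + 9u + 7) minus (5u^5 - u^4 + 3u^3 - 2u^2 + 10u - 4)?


Distribute the minus sign:
  (2u^4 + 9u^3 - 4u^2 + 9u + 7)
- (5u^5 - u^4 + 3u^3 - 2u^2 + 10u - 4)
Negate second polynomial: -5u^5 + u^4 - 3u^3 + 2u^2 - 10u + 4
Add: -5u^5 + 3u^4 + 6u^3 - 2u^2 - u + 11


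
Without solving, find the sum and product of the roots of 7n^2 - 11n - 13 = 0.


For an^2+bn+c=0: sum = -b/a, product = c/a.
a=7, b=-11, c=-13
Sum = -(-11)/7 = 11/7
Product = (-13)/7 = -13/7


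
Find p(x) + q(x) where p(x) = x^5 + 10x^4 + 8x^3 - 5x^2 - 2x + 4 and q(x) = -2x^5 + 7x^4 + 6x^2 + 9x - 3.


Align terms by degree and add:
  x^5 + 10x^4 + 8x^3 - 5x^2 - 2x + 4
  -2x^5 + 7x^4 + 6x^2 + 9x - 3
= -x^5 + 17x^4 + 8x^3 + x^2 + 7x + 1


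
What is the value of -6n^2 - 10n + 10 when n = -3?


Using direct substitution:
  -6 * (-3)^2 = -54
  -10 * (-3)^1 = 30
  constant: 10
Sum = -54 + 30 + 10 = -14


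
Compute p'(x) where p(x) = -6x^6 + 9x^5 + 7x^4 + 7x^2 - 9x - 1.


Apply the power rule term by term:
  d/dx(-6x^6) = -36x^5
  d/dx(9x^5) = 45x^4
  d/dx(7x^4) = 28x^3
  d/dx(7x^2) = 14x
  d/dx(-9x) = -9
  d/dx(-1) = 0
p'(x) = -36x^5 + 45x^4 + 28x^3 + 14x - 9


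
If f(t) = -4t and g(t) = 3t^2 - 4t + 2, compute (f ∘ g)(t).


Substitute g(t) into f:
f(g(t)) = -4*(3t^2 - 4t + 2)
Expand and combine: -12t^2 + 16t - 8


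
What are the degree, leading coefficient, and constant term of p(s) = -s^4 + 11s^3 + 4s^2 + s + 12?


Highest power of s is 4, with coefficient -1. Constant term is 12.
Degree = 4, leading coefficient = -1, constant term = 12


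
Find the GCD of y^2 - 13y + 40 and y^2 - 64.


Factor each:
  y^2 - 13y + 40 = (y - 8)(y - 5)
  y^2 - 64 = (y - 8)(y + 8)
Common monic factor: y - 8


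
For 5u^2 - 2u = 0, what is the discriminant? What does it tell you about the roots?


D = b^2 - 4ac = (-2)^2 - 4(5)(0) = 4 = 4
Since D > 0: two distinct rational roots


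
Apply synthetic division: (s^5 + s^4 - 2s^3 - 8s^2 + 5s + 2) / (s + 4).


Synthetic division with c = -4. Coefficients: 1, 1, -2, -8, 5, 2
Bring down 1.
  1 * -4 = -4; -4 + 1 = -3
  -3 * -4 = 12; 12 - 2 = 10
  10 * -4 = -40; -40 - 8 = -48
  -48 * -4 = 192; 192 + 5 = 197
  197 * -4 = -788; -788 + 2 = -786
Quotient: s^4 - 3s^3 + 10s^2 - 48s + 197, Remainder: -786


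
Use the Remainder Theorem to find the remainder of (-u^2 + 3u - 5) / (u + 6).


By the Remainder Theorem, the remainder equals p(-6):
  -1*(-6)^2 = -36
  3*(-6)^1 = -18
  constant: -5
Sum: -36 - 18 - 5 = -59


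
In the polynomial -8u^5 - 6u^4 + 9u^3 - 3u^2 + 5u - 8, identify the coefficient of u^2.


Read off the coefficient of u^2: -3
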